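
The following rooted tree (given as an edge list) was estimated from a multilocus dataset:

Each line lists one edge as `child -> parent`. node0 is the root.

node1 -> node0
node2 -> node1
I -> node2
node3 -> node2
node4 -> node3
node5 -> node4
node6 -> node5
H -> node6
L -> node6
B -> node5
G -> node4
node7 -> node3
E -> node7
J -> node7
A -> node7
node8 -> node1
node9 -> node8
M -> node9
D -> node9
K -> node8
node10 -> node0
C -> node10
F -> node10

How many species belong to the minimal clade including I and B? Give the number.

8

The MRCA of I and B is the node subtending (I,((((H,L),B),G),(E,J,A))).
That clade contains 8 terminal taxa: A, B, E, G, H, I, J, L.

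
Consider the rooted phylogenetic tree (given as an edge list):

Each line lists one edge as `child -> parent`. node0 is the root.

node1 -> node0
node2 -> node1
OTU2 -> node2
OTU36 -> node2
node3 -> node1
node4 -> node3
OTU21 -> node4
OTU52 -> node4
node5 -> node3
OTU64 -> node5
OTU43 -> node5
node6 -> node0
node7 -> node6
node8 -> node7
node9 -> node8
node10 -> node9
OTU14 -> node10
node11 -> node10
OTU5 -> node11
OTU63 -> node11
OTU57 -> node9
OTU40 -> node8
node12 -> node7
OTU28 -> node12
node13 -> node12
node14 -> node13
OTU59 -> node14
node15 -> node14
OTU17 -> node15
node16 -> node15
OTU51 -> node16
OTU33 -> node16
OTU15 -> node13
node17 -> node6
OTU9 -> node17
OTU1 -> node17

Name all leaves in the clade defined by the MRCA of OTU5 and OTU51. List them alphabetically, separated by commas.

OTU14, OTU15, OTU17, OTU28, OTU33, OTU40, OTU5, OTU51, OTU57, OTU59, OTU63

Tracing OTU5: it sits inside (OTU5,OTU63).
Tracing OTU51: it sits inside (OTU51,OTU33).
The smallest clade enclosing both is ((((OTU14,(OTU5,OTU63)),OTU57),OTU40),(OTU28,((OTU59,(OTU17,(OTU51,OTU33))),OTU15))); the answer is its 11 terminal taxa in alphabetical order.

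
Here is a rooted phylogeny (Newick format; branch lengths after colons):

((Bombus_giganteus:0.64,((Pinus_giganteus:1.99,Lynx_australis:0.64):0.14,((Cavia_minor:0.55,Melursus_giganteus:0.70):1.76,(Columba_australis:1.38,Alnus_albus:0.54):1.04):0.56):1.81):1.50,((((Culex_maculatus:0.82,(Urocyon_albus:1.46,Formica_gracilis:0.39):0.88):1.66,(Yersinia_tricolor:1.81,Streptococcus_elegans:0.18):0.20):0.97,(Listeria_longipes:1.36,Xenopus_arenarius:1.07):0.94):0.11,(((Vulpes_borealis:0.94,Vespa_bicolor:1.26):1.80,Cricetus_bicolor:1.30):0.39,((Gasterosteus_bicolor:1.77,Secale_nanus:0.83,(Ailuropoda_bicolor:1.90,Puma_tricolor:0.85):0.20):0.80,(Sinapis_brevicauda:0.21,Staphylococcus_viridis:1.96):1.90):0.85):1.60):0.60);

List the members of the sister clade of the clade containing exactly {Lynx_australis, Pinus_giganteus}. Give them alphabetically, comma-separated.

Alnus_albus, Cavia_minor, Columba_australis, Melursus_giganteus

The clade containing exactly {Lynx_australis, Pinus_giganteus} attaches to the tree at the node subtending ((Pinus_giganteus,Lynx_australis),((Cavia_minor,Melursus_giganteus),(Columba_australis,Alnus_albus))).
The other lineage descending from that same node — the sister group — is ((Cavia_minor,Melursus_giganteus),(Columba_australis,Alnus_albus)); its 4 tips in alphabetical order are the answer.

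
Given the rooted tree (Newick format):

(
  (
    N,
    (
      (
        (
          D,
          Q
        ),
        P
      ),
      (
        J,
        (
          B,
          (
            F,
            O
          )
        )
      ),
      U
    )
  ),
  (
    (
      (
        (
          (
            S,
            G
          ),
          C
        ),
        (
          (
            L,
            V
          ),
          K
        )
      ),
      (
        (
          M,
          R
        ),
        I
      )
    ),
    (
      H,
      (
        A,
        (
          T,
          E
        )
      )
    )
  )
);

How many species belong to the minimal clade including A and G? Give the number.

13

The MRCA of A and G is the node subtending (((((S,G),C),((L,V),K)),((M,R),I)),(H,(A,(T,E)))).
That clade contains 13 terminal taxa: A, C, E, G, H, I, K, L, M, R, S, T, V.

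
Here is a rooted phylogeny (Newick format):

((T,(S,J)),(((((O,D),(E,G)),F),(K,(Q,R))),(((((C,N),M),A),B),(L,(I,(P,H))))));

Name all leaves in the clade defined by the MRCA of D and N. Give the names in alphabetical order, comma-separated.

A, B, C, D, E, F, G, H, I, K, L, M, N, O, P, Q, R

Tracing D: it sits inside (O,D).
Tracing N: it sits inside (C,N).
The smallest clade enclosing both is (((((O,D),(E,G)),F),(K,(Q,R))),(((((C,N),M),A),B),(L,(I,(P,H))))); the answer is its 17 terminal taxa in alphabetical order.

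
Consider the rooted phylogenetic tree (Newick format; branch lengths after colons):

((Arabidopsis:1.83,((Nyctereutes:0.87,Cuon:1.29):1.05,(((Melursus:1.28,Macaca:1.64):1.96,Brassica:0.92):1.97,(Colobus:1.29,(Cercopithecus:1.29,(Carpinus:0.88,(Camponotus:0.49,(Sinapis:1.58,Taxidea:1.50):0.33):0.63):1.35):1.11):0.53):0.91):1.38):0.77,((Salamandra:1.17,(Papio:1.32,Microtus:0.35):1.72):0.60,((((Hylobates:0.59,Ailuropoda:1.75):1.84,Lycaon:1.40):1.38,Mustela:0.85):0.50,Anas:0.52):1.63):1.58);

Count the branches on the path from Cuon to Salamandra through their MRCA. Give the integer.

7

The MRCA of Cuon and Salamandra is the root of the tree.
From Cuon up to that node: 4 branches. From Salamandra up to the same node: 3 branches. Total: 4 + 3 = 7.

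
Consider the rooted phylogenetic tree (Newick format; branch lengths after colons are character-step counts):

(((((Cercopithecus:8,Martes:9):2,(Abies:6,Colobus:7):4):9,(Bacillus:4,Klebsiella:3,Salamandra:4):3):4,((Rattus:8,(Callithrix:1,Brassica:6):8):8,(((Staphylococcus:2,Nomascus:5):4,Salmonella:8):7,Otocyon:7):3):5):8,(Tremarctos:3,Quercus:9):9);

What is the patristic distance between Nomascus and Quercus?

The path runs Nomascus → … → MRCA → … → Quercus; the MRCA is the root of the tree.
Branch lengths along that path: 5 + 4 + 7 + 3 + 5 + 8 + 9 + 9 = 50.

50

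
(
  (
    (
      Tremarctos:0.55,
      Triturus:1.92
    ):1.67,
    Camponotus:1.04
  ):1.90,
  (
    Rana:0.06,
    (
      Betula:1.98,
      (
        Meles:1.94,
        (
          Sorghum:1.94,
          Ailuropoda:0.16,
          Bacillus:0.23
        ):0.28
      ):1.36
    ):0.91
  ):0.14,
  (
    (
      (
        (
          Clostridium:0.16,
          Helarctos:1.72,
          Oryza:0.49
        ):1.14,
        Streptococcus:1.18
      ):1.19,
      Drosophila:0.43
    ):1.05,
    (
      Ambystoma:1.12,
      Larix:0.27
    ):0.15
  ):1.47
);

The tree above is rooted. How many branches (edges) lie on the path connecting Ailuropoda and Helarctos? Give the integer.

The MRCA of Ailuropoda and Helarctos is the root of the tree.
From Ailuropoda up to that node: 5 branches. From Helarctos up to the same node: 5 branches. Total: 5 + 5 = 10.

10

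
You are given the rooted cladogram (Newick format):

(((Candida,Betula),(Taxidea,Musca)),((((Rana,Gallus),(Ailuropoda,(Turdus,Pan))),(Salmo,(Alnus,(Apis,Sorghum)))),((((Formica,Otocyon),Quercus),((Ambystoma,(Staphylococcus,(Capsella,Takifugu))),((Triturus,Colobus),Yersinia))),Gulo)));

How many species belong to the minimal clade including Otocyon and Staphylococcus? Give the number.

The MRCA of Otocyon and Staphylococcus is the node subtending (((Formica,Otocyon),Quercus),((Ambystoma,(Staphylococcus,(Capsella,Takifugu))),((Triturus,Colobus),Yersinia))).
That clade contains 10 terminal taxa: Ambystoma, Capsella, Colobus, Formica, Otocyon, Quercus, Staphylococcus, Takifugu, Triturus, Yersinia.

10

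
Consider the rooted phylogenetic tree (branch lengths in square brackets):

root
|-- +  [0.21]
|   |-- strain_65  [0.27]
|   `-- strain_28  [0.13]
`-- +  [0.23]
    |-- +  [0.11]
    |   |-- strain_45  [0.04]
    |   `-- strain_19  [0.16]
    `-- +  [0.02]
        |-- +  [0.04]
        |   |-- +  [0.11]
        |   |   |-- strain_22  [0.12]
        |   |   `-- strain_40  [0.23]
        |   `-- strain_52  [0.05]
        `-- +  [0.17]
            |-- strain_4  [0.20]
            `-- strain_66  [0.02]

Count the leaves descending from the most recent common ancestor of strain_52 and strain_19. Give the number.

The MRCA of strain_52 and strain_19 is the node subtending ((strain_45,strain_19),(((strain_22,strain_40),strain_52),(strain_4,strain_66))).
That clade contains 7 terminal taxa: strain_19, strain_22, strain_4, strain_40, strain_45, strain_52, strain_66.

7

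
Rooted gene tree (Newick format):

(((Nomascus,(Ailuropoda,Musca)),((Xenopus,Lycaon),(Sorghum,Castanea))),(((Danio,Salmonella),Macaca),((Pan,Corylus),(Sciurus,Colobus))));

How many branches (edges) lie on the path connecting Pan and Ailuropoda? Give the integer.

The MRCA of Pan and Ailuropoda is the root of the tree.
From Pan up to that node: 4 branches. From Ailuropoda up to the same node: 4 branches. Total: 4 + 4 = 8.

8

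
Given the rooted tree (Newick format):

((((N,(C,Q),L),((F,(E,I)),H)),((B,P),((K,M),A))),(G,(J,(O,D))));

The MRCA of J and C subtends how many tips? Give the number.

17

The MRCA of J and C is the root, so the clade is the entire tree.
That clade contains 17 terminal taxa: A, B, C, D, E, F, G, H, I, J, K, L, M, N, O, P, Q.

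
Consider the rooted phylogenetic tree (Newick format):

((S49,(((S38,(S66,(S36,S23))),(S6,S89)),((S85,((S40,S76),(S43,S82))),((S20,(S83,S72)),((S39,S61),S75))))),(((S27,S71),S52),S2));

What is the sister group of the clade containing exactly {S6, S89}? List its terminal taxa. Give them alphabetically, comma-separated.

The clade containing exactly {S6, S89} attaches to the tree at the node subtending ((S38,(S66,(S36,S23))),(S6,S89)).
The other lineage descending from that same node — the sister group — is (S38,(S66,(S36,S23))); its 4 tips in alphabetical order are the answer.

S23, S36, S38, S66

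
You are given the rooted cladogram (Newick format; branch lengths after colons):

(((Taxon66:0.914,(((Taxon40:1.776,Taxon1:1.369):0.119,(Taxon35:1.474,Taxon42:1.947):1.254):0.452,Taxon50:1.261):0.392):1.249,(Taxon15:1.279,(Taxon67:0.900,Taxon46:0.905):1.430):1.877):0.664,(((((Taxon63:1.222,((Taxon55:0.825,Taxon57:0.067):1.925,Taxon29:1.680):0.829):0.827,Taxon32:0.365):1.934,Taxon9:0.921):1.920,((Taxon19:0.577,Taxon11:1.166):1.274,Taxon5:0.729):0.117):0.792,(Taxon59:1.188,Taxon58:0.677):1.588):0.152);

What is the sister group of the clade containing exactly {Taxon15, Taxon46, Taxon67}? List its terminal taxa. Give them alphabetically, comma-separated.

Taxon1, Taxon35, Taxon40, Taxon42, Taxon50, Taxon66

The clade containing exactly {Taxon15, Taxon46, Taxon67} attaches to the tree at the node subtending ((Taxon66,(((Taxon40,Taxon1),(Taxon35,Taxon42)),Taxon50)),(Taxon15,(Taxon67,Taxon46))).
The other lineage descending from that same node — the sister group — is (Taxon66,(((Taxon40,Taxon1),(Taxon35,Taxon42)),Taxon50)); its 6 tips in alphabetical order are the answer.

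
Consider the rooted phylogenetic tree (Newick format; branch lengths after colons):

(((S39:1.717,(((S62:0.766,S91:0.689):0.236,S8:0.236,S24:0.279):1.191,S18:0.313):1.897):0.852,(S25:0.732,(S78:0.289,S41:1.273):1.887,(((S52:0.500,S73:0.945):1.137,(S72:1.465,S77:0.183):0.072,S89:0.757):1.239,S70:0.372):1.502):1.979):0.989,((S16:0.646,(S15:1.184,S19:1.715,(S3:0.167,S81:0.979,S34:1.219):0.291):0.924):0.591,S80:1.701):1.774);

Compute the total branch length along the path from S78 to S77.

The path runs S78 → … → MRCA → … → S77; the MRCA is the node subtending (S25,(S78,S41),(((S52,S73),(S72,S77),S89),S70)).
Branch lengths along that path: 0.289 + 1.887 + 1.502 + 1.239 + 0.072 + 0.183 = 5.172.

5.172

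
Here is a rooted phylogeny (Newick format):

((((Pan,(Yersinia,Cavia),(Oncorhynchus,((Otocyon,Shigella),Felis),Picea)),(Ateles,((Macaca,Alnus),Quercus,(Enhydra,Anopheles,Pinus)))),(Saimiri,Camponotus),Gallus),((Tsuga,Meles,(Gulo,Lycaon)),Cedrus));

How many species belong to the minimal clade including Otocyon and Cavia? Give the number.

8

The MRCA of Otocyon and Cavia is the node subtending (Pan,(Yersinia,Cavia),(Oncorhynchus,((Otocyon,Shigella),Felis),Picea)).
That clade contains 8 terminal taxa: Cavia, Felis, Oncorhynchus, Otocyon, Pan, Picea, Shigella, Yersinia.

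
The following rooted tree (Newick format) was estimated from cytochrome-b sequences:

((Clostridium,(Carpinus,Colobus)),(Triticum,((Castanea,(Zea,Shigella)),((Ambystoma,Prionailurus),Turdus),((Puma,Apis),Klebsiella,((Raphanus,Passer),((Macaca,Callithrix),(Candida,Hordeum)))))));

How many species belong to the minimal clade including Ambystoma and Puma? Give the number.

The MRCA of Ambystoma and Puma is the node subtending ((Castanea,(Zea,Shigella)),((Ambystoma,Prionailurus),Turdus),((Puma,Apis),Klebsiella,((Raphanus,Passer),((Macaca,Callithrix),(Candida,Hordeum))))).
That clade contains 15 terminal taxa: Ambystoma, Apis, Callithrix, Candida, Castanea, Hordeum, Klebsiella, Macaca, Passer, Prionailurus, Puma, Raphanus, Shigella, Turdus, Zea.

15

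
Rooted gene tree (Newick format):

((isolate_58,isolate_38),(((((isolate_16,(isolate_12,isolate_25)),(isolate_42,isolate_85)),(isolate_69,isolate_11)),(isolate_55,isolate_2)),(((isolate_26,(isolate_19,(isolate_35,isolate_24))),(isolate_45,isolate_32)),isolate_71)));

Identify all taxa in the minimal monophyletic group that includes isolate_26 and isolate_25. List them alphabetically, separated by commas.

Tracing isolate_26: it sits inside (isolate_26,(isolate_19,(isolate_35,isolate_24))).
Tracing isolate_25: it sits inside (isolate_12,isolate_25).
The smallest clade enclosing both is (((((isolate_16,(isolate_12,isolate_25)),(isolate_42,isolate_85)),(isolate_69,isolate_11)),(isolate_55,isolate_2)),(((isolate_26,(isolate_19,(isolate_35,isolate_24))),(isolate_45,isolate_32)),isolate_71)); the answer is its 16 terminal taxa in alphabetical order.

isolate_11, isolate_12, isolate_16, isolate_19, isolate_2, isolate_24, isolate_25, isolate_26, isolate_32, isolate_35, isolate_42, isolate_45, isolate_55, isolate_69, isolate_71, isolate_85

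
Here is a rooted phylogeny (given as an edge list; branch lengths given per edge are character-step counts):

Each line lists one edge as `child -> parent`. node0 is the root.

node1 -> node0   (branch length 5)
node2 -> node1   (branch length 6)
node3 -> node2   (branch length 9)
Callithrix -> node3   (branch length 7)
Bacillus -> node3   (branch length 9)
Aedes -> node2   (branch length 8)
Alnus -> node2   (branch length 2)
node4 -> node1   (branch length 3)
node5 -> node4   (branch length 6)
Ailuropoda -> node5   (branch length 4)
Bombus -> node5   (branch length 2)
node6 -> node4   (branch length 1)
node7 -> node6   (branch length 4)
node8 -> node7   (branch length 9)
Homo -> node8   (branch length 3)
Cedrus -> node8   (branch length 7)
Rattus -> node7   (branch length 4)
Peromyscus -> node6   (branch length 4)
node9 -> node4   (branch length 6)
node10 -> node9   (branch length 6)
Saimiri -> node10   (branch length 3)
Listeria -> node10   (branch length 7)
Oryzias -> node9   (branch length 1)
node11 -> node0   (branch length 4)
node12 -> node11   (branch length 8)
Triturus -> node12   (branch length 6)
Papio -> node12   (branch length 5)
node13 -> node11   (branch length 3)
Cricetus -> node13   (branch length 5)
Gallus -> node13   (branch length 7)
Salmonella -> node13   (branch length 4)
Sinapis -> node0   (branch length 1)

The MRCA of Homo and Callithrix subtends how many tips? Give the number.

The MRCA of Homo and Callithrix is the node subtending (((Callithrix,Bacillus),Aedes,Alnus),((Ailuropoda,Bombus),(((Homo,Cedrus),Rattus),Peromyscus),((Saimiri,Listeria),Oryzias))).
That clade contains 13 terminal taxa: Aedes, Ailuropoda, Alnus, Bacillus, Bombus, Callithrix, Cedrus, Homo, Listeria, Oryzias, Peromyscus, Rattus, Saimiri.

13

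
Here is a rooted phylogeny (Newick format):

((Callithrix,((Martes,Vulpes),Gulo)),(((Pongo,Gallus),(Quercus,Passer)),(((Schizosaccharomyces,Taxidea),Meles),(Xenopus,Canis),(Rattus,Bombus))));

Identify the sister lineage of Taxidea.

Taxidea attaches to the tree at the node subtending (Schizosaccharomyces,Taxidea).
The other lineage descending from that same node — the sister group — is the single tip Schizosaccharomyces.

Schizosaccharomyces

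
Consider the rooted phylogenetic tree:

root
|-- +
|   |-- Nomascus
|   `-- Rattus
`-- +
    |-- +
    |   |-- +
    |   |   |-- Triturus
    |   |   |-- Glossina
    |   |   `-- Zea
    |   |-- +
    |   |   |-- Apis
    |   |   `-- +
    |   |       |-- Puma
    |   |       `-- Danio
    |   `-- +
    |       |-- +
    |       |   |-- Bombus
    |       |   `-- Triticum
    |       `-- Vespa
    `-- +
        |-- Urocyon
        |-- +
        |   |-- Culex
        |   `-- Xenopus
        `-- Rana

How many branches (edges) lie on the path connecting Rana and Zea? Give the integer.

The MRCA of Rana and Zea is the node subtending (((Triturus,Glossina,Zea),(Apis,(Puma,Danio)),((Bombus,Triticum),Vespa)),(Urocyon,(Culex,Xenopus),Rana)).
From Rana up to that node: 2 branches. From Zea up to the same node: 3 branches. Total: 2 + 3 = 5.

5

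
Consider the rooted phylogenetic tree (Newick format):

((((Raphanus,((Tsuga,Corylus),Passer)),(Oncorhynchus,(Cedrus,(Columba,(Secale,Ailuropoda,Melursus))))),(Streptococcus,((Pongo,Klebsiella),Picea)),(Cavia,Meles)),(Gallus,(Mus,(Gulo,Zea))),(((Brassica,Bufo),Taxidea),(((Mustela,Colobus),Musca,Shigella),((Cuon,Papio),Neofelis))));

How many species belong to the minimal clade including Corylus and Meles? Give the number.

The MRCA of Corylus and Meles is the node subtending (((Raphanus,((Tsuga,Corylus),Passer)),(Oncorhynchus,(Cedrus,(Columba,(Secale,Ailuropoda,Melursus))))),(Streptococcus,((Pongo,Klebsiella),Picea)),(Cavia,Meles)).
That clade contains 16 terminal taxa: Ailuropoda, Cavia, Cedrus, Columba, Corylus, Klebsiella, Meles, Melursus, Oncorhynchus, Passer, Picea, Pongo, Raphanus, Secale, Streptococcus, Tsuga.

16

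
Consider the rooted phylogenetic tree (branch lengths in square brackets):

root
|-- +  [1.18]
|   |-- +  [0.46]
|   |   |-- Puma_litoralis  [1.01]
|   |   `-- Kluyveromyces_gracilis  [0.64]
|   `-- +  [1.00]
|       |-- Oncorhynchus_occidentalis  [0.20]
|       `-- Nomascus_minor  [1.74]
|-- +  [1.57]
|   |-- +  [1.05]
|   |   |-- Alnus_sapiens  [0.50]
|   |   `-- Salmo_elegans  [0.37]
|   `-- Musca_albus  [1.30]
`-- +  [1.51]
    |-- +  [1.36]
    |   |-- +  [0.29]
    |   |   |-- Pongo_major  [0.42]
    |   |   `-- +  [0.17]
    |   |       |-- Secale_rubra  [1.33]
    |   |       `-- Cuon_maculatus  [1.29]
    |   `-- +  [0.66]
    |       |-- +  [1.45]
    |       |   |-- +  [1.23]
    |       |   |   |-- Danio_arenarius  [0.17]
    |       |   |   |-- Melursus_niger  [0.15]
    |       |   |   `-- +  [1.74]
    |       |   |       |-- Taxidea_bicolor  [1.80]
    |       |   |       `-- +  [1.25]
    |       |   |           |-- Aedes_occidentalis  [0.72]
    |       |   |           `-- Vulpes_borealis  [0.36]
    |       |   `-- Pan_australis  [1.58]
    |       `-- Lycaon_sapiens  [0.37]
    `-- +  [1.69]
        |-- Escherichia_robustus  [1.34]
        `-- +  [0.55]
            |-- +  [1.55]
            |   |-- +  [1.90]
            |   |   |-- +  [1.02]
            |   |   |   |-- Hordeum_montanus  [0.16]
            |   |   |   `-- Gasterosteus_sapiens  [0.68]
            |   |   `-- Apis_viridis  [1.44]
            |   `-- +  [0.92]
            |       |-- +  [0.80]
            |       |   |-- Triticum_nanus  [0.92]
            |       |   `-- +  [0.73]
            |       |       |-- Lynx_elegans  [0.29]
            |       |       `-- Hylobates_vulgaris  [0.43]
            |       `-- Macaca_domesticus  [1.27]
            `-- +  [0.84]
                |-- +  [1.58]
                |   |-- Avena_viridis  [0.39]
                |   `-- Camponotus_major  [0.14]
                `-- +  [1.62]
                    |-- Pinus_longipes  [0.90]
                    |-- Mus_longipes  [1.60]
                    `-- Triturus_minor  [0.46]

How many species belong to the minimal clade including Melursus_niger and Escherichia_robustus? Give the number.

23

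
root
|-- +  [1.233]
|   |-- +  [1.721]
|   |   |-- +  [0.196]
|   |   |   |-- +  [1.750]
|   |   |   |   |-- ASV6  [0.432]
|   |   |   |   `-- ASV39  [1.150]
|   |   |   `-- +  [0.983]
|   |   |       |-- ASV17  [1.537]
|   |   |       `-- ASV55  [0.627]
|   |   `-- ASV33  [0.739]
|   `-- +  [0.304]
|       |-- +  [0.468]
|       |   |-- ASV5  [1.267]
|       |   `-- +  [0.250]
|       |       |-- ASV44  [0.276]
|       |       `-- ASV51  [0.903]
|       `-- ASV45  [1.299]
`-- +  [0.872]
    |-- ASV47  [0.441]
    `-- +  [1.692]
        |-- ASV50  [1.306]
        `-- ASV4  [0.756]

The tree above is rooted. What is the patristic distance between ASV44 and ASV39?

6.115

The path runs ASV44 → … → MRCA → … → ASV39; the MRCA is the node subtending ((((ASV6,ASV39),(ASV17,ASV55)),ASV33),((ASV5,(ASV44,ASV51)),ASV45)).
Branch lengths along that path: 0.276 + 0.250 + 0.468 + 0.304 + 1.721 + 0.196 + 1.750 + 1.150 = 6.115.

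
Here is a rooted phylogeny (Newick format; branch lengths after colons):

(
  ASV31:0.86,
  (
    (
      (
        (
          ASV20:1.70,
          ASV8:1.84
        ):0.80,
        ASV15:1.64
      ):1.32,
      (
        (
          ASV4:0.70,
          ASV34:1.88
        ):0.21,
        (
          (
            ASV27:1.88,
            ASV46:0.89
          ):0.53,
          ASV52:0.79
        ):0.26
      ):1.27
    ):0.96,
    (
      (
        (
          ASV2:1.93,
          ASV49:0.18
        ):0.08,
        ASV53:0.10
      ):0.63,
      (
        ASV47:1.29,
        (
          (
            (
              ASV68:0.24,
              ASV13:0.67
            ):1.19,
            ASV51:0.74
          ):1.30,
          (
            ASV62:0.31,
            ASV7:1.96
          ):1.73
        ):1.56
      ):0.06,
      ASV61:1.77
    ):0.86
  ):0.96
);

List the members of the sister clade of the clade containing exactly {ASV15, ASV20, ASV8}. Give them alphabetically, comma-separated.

The clade containing exactly {ASV15, ASV20, ASV8} attaches to the tree at the node subtending (((ASV20,ASV8),ASV15),((ASV4,ASV34),((ASV27,ASV46),ASV52))).
The other lineage descending from that same node — the sister group — is ((ASV4,ASV34),((ASV27,ASV46),ASV52)); its 5 tips in alphabetical order are the answer.

ASV27, ASV34, ASV4, ASV46, ASV52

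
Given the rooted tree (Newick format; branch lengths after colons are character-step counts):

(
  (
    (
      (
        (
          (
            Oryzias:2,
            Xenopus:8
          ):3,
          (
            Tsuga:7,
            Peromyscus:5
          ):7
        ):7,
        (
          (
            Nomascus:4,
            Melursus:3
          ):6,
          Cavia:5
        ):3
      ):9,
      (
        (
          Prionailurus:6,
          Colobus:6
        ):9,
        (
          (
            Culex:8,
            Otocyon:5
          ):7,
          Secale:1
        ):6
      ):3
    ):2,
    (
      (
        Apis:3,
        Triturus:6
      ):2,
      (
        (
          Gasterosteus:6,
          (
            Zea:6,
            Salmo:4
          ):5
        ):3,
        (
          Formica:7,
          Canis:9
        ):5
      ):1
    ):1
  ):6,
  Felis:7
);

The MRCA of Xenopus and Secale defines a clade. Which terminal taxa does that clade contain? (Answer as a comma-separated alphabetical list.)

Cavia, Colobus, Culex, Melursus, Nomascus, Oryzias, Otocyon, Peromyscus, Prionailurus, Secale, Tsuga, Xenopus

Tracing Xenopus: it sits inside (Oryzias,Xenopus).
Tracing Secale: it sits inside ((Culex,Otocyon),Secale).
The smallest clade enclosing both is ((((Oryzias,Xenopus),(Tsuga,Peromyscus)),((Nomascus,Melursus),Cavia)),((Prionailurus,Colobus),((Culex,Otocyon),Secale))); the answer is its 12 terminal taxa in alphabetical order.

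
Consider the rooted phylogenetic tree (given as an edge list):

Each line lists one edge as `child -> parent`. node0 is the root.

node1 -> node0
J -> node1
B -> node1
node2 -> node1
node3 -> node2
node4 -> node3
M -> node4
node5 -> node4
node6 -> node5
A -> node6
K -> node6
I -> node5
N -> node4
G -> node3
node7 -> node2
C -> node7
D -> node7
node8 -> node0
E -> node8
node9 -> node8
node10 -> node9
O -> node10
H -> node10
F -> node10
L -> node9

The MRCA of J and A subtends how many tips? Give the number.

The MRCA of J and A is the node subtending (J,B,(((M,((A,K),I),N),G),(C,D))).
That clade contains 10 terminal taxa: A, B, C, D, G, I, J, K, M, N.

10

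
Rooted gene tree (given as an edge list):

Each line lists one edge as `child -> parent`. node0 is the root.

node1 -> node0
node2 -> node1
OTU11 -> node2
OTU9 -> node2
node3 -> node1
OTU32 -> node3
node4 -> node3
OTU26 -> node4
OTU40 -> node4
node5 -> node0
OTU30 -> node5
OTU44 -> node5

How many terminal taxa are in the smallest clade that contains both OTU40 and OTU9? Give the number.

5

The MRCA of OTU40 and OTU9 is the node subtending ((OTU11,OTU9),(OTU32,(OTU26,OTU40))).
That clade contains 5 terminal taxa: OTU11, OTU26, OTU32, OTU40, OTU9.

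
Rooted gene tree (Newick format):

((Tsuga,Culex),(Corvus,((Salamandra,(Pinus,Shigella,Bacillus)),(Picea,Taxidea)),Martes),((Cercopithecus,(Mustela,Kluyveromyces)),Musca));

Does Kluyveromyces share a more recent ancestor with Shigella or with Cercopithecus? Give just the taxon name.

Cercopithecus

The MRCA of Kluyveromyces and Cercopithecus subtends (Cercopithecus,(Mustela,Kluyveromyces)) (3 taxa).
The MRCA of Kluyveromyces and Shigella is the root, subtending the entire tree (14 taxa).
The first is nested inside the second, so Kluyveromyces shares a more recent common ancestor with Cercopithecus.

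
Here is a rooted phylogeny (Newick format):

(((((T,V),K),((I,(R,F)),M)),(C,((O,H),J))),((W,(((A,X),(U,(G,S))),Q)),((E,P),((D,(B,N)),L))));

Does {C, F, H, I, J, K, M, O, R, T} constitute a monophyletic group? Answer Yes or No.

No

The MRCA of the listed taxa subtends ((((T,V),K),((I,(R,F)),M)),(C,((O,H),J))).
That clade also contains V, which is not in the proposed group, so the group is not monophyletic.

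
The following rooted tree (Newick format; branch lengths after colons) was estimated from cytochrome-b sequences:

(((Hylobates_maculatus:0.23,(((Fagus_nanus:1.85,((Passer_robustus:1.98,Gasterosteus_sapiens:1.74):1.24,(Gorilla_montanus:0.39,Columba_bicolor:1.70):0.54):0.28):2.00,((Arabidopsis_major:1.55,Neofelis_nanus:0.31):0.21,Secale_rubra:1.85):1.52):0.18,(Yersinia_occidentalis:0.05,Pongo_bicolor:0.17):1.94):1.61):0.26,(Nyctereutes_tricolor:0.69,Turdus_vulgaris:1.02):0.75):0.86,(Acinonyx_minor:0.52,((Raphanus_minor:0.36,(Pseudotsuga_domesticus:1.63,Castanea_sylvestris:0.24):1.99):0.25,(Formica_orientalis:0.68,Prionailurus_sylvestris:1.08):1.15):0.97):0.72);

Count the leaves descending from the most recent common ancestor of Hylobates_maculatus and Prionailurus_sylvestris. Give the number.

19

The MRCA of Hylobates_maculatus and Prionailurus_sylvestris is the root, so the clade is the entire tree.
That clade contains 19 terminal taxa: Acinonyx_minor, Arabidopsis_major, Castanea_sylvestris, Columba_bicolor, Fagus_nanus, Formica_orientalis, Gasterosteus_sapiens, Gorilla_montanus, Hylobates_maculatus, Neofelis_nanus, Nyctereutes_tricolor, Passer_robustus, Pongo_bicolor, Prionailurus_sylvestris, Pseudotsuga_domesticus, Raphanus_minor, Secale_rubra, Turdus_vulgaris, Yersinia_occidentalis.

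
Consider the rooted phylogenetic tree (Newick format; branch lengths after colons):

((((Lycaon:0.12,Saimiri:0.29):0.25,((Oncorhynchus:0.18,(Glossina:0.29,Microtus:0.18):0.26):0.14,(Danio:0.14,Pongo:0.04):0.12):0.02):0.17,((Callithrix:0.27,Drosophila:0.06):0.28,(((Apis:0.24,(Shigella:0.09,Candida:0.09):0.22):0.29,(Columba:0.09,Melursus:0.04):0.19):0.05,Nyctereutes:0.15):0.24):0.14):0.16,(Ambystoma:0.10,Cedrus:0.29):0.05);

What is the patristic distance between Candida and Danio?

The path runs Candida → … → MRCA → … → Danio; the MRCA is the node subtending (((Lycaon,Saimiri),((Oncorhynchus,(Glossina,Microtus)),(Danio,Pongo))),((Callithrix,Drosophila),(((Apis,(Shigella,Candida)),(Columba,Melursus)),Nyctereutes))).
Branch lengths along that path: 0.09 + 0.22 + 0.29 + 0.05 + 0.24 + 0.14 + 0.17 + 0.02 + 0.12 + 0.14 = 1.48.

1.48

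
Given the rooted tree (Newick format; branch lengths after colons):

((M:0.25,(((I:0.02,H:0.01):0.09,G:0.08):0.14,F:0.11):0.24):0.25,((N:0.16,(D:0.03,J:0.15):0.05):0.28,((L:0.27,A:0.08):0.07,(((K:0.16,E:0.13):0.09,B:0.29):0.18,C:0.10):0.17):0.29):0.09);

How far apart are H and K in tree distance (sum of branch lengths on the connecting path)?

1.71

The path runs H → … → MRCA → … → K; the MRCA is the root of the tree.
Branch lengths along that path: 0.01 + 0.09 + 0.14 + 0.24 + 0.25 + 0.09 + 0.29 + 0.17 + 0.18 + 0.09 + 0.16 = 1.71.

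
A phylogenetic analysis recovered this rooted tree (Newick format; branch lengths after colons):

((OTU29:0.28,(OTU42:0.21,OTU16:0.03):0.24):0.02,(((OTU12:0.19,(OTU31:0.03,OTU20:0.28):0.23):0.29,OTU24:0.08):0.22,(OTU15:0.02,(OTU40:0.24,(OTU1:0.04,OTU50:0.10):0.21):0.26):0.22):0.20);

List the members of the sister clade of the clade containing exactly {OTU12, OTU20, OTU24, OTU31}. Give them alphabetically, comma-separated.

The clade containing exactly {OTU12, OTU20, OTU24, OTU31} attaches to the tree at the node subtending (((OTU12,(OTU31,OTU20)),OTU24),(OTU15,(OTU40,(OTU1,OTU50)))).
The other lineage descending from that same node — the sister group — is (OTU15,(OTU40,(OTU1,OTU50))); its 4 tips in alphabetical order are the answer.

OTU1, OTU15, OTU40, OTU50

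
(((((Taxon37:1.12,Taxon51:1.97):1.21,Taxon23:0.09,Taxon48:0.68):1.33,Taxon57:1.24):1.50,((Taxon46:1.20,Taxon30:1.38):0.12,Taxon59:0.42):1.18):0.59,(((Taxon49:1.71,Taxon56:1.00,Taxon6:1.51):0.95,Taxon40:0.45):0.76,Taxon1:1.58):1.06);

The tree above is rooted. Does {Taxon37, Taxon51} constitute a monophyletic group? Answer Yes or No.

Yes

The most recent common ancestor of these taxa subtends (Taxon37,Taxon51).
That clade has exactly 2 tips — every listed taxon and nothing else — so the group is monophyletic.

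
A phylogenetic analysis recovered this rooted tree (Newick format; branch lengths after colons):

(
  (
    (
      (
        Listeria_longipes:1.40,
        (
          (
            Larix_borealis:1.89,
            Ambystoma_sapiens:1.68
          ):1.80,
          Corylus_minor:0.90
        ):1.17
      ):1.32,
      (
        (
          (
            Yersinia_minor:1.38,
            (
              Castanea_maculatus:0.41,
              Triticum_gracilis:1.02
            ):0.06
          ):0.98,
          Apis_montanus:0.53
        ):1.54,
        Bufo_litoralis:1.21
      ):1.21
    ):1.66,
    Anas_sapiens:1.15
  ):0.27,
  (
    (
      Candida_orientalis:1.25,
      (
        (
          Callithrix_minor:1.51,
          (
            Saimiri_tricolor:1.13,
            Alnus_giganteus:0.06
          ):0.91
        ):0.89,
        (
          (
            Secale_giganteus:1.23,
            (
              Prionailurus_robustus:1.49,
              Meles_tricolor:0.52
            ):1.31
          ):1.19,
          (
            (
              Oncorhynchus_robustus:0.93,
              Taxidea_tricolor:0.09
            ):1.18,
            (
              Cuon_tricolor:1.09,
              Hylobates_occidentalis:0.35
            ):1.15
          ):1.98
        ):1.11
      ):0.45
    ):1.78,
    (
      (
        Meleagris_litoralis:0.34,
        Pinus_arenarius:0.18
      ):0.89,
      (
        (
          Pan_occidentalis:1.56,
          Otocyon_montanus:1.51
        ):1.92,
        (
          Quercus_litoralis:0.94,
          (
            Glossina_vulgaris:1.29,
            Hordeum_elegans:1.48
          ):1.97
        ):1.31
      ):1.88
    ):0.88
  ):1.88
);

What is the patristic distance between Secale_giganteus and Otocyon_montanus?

The path runs Secale_giganteus → … → MRCA → … → Otocyon_montanus; the MRCA is the node subtending ((Candida_orientalis,((Callithrix_minor,(Saimiri_tricolor,Alnus_giganteus)),((Secale_giganteus,(Prionailurus_robustus,Meles_tricolor)),((Oncorhynchus_robustus,Taxidea_tricolor),(Cuon_tricolor,Hylobates_occidentalis))))),((Meleagris_litoralis,Pinus_arenarius),((Pan_occidentalis,Otocyon_montanus),(Quercus_litoralis,(Glossina_vulgaris,Hordeum_elegans))))).
Branch lengths along that path: 1.23 + 1.19 + 1.11 + 0.45 + 1.78 + 0.88 + 1.88 + 1.92 + 1.51 = 11.95.

11.95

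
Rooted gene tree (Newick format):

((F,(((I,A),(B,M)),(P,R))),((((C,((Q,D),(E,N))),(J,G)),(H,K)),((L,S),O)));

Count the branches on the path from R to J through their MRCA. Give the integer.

9

The MRCA of R and J is the root of the tree.
From R up to that node: 4 branches. From J up to the same node: 5 branches. Total: 4 + 5 = 9.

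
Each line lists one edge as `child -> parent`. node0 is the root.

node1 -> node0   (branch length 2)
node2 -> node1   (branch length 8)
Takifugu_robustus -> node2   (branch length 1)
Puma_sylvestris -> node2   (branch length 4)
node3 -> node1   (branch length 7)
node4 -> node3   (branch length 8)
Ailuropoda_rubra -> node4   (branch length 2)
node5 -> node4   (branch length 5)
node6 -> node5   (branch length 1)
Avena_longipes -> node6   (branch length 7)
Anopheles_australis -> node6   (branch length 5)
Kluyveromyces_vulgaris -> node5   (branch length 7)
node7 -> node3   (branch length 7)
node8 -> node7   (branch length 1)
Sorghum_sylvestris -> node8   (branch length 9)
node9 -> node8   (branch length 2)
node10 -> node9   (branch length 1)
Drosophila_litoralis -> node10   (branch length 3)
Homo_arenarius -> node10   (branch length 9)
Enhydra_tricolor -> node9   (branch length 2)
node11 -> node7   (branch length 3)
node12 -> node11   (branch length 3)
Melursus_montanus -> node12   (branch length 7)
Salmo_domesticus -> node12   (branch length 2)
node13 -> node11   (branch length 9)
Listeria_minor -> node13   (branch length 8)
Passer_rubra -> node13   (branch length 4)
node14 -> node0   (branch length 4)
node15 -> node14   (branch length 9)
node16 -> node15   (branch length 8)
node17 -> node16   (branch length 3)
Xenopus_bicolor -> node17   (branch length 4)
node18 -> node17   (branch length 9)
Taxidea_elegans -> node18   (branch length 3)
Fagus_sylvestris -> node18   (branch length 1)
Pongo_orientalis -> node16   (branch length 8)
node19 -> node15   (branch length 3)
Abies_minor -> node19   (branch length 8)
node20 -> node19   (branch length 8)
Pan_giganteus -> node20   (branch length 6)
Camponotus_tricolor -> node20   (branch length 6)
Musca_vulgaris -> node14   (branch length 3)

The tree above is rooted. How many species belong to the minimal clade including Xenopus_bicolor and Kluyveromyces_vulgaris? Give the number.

22

The MRCA of Xenopus_bicolor and Kluyveromyces_vulgaris is the root, so the clade is the entire tree.
That clade contains 22 terminal taxa: Abies_minor, Ailuropoda_rubra, Anopheles_australis, Avena_longipes, Camponotus_tricolor, Drosophila_litoralis, Enhydra_tricolor, Fagus_sylvestris, Homo_arenarius, Kluyveromyces_vulgaris, Listeria_minor, Melursus_montanus, Musca_vulgaris, Pan_giganteus, Passer_rubra, Pongo_orientalis, Puma_sylvestris, Salmo_domesticus, Sorghum_sylvestris, Takifugu_robustus, Taxidea_elegans, Xenopus_bicolor.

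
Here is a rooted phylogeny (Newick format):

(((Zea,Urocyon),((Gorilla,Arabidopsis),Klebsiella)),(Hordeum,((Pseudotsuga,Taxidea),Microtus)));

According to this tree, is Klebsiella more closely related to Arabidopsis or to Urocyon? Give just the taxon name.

Arabidopsis

The MRCA of Klebsiella and Arabidopsis subtends ((Gorilla,Arabidopsis),Klebsiella) (3 taxa).
The MRCA of Klebsiella and Urocyon subtends ((Zea,Urocyon),((Gorilla,Arabidopsis),Klebsiella)) (5 taxa).
The first is nested inside the second, so Klebsiella shares a more recent common ancestor with Arabidopsis.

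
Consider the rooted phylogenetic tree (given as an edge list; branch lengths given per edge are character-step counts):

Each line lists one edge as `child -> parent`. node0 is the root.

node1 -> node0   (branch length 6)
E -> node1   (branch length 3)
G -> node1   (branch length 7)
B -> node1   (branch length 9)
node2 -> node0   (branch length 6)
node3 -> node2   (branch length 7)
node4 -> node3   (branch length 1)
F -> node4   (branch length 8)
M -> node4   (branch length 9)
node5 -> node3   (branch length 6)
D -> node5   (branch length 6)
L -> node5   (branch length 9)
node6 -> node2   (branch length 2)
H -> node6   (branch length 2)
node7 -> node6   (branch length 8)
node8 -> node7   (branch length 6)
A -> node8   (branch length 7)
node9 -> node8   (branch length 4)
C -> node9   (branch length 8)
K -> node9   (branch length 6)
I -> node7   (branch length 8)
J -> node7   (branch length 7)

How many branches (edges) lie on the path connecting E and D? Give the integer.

6

The MRCA of E and D is the root of the tree.
From E up to that node: 2 branches. From D up to the same node: 4 branches. Total: 2 + 4 = 6.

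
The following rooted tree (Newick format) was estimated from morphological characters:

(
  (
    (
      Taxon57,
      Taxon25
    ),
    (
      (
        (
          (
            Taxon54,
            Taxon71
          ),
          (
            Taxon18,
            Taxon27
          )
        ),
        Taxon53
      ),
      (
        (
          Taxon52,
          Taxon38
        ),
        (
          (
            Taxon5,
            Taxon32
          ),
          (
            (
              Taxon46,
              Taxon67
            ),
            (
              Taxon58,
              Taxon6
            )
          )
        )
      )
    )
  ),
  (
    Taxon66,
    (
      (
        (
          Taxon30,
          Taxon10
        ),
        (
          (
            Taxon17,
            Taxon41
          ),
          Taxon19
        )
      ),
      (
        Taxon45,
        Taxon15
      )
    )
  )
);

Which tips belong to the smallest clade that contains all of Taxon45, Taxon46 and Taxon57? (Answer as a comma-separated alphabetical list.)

Tracing Taxon45: it sits inside (Taxon45,Taxon15).
Tracing Taxon46: it sits inside (Taxon46,Taxon67).
Tracing Taxon57: it sits inside (Taxon57,Taxon25).
The smallest clade enclosing all 3 is the whole tree (their MRCA is the root), so the answer is all 23 tips in alphabetical order.

Taxon10, Taxon15, Taxon17, Taxon18, Taxon19, Taxon25, Taxon27, Taxon30, Taxon32, Taxon38, Taxon41, Taxon45, Taxon46, Taxon5, Taxon52, Taxon53, Taxon54, Taxon57, Taxon58, Taxon6, Taxon66, Taxon67, Taxon71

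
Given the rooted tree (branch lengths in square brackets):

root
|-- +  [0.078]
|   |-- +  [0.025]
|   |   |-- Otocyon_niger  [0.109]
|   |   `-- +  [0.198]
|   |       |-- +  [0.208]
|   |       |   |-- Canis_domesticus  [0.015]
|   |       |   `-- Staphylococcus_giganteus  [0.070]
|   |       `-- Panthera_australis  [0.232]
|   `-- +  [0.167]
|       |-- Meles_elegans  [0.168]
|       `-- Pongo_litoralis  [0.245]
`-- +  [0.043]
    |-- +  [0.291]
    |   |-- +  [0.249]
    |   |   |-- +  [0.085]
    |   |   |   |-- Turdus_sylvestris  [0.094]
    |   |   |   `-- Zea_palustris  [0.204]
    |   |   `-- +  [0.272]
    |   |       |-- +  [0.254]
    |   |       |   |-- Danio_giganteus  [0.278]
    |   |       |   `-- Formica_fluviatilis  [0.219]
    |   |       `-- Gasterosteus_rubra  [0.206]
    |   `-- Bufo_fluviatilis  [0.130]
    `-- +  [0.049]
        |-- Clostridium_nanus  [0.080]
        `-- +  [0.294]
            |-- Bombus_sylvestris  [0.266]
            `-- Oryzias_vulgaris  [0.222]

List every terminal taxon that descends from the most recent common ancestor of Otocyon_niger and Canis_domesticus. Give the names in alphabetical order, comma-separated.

Canis_domesticus, Otocyon_niger, Panthera_australis, Staphylococcus_giganteus

Tracing Otocyon_niger: it sits inside (Otocyon_niger,((Canis_domesticus,Staphylococcus_giganteus),Panthera_australis)).
Tracing Canis_domesticus: it sits inside (Canis_domesticus,Staphylococcus_giganteus).
The smallest clade enclosing both is (Otocyon_niger,((Canis_domesticus,Staphylococcus_giganteus),Panthera_australis)); the answer is its 4 terminal taxa in alphabetical order.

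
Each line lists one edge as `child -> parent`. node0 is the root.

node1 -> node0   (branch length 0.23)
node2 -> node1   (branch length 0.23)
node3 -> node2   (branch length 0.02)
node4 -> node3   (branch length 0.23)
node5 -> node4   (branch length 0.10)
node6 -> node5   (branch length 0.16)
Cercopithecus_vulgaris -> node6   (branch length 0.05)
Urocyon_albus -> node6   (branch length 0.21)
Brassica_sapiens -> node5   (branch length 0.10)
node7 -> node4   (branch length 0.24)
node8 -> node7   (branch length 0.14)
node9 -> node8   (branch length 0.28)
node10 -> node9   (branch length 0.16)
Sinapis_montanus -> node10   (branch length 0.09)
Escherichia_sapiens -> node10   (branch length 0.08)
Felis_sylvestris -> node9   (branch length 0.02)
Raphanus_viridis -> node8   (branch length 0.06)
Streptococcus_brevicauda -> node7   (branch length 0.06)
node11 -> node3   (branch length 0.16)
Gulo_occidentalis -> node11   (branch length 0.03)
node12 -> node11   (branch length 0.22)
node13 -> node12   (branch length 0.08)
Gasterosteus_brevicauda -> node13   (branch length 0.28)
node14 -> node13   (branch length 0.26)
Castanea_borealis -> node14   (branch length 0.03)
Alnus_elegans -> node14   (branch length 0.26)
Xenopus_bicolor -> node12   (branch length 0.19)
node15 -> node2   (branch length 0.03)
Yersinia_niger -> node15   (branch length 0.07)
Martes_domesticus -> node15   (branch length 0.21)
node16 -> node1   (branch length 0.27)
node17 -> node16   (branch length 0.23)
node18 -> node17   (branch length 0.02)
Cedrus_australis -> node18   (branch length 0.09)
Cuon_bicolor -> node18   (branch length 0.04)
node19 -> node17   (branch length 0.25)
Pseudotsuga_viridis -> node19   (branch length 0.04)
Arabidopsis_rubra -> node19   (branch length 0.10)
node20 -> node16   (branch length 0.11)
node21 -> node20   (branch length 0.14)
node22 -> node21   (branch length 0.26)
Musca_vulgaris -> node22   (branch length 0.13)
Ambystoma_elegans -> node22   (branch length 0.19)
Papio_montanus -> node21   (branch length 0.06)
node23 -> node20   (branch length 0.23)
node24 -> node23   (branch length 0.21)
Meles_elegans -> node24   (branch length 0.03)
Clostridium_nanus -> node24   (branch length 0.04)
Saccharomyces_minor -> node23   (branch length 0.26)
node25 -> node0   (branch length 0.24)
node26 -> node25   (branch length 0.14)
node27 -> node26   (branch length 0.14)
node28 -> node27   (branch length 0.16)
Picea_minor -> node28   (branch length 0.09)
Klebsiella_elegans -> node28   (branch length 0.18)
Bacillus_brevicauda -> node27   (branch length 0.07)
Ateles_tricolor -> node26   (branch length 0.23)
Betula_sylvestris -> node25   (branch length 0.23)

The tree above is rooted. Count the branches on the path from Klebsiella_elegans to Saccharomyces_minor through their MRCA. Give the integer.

The MRCA of Klebsiella_elegans and Saccharomyces_minor is the root of the tree.
From Klebsiella_elegans up to that node: 5 branches. From Saccharomyces_minor up to the same node: 5 branches. Total: 5 + 5 = 10.

10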